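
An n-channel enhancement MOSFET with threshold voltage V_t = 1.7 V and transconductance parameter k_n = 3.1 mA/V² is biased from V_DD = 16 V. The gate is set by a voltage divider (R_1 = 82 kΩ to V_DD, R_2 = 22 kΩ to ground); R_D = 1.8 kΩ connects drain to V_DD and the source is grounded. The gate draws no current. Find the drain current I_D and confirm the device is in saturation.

V_G = V_DD·R_2/(R_1+R_2) = 16×22/104 = 3.38 V. With the source grounded, V_GS = V_G = 3.38 V.
Assume saturation: I_D = (k_n/2)(V_GS − V_t)² = (3.1/2)×(3.38 − 1.7)² = 1.55×1.68² = 4.4 mA.
V_DS = V_DD − I_D·R_D = 16 − 4.4×1.8 = 8.08 V.
Saturation requires V_DS ≥ V_GS − V_t = 1.68 V; 8.08 ≥ 1.68 ✓.

I_D ≈ 4.4 mA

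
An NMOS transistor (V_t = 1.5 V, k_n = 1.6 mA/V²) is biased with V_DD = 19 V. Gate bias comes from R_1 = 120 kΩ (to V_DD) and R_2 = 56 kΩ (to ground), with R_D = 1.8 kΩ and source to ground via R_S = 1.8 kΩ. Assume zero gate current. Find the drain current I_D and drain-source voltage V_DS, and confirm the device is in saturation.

I_D ≈ 1.7 mA, V_DS ≈ 13 V

V_G = V_DD·R_2/(R_1+R_2) = 19×56/176 = 6.05 V.
Assume saturation: I_D = (k_n/2)(V_GS − V_t)² with V_GS = V_G − I_D·R_S = 6.05 − 1.8·I_D.
Substituting gives 2.59·I_D² − 14.1·I_D + 16.5 = 0, with roots I_D = 1.71 or 3.72 mA.
The root I_D = 3.72 mA gives V_GS = -0.658 V ≤ V_t, so take I_D = 1.71 mA.
Then V_GS = 2.96 V and V_DS = V_DD − I_D(R_D+R_S) = 19 − 1.71×3.6 = 12.8 V.
Saturation requires V_DS ≥ V_GS − V_t = 1.46 V; 12.8 ≥ 1.46 ✓.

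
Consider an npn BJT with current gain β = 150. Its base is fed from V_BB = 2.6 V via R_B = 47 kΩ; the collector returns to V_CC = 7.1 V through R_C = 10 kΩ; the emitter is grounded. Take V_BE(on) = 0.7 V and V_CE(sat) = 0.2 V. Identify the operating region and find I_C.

saturation; I_C ≈ 0.69 mA

Assume active: I_B = (2.6 − 0.7)/47 = 0.0404 mA, giving I_C = β·I_B = 6.06 mA.
But then V_CE = 7.1 − 6.06×10 = -53.5 V < V_CE(sat) = 0.2 V — impossible in the active region.
So the transistor is saturated. With V_CE = 0.2 V, I_C = (V_CC − 0.2)/R_C = 6.9/10 = 0.69 mA.
Check: β·I_B = 6.06 mA > I_C = 0.69 mA, confirming saturation.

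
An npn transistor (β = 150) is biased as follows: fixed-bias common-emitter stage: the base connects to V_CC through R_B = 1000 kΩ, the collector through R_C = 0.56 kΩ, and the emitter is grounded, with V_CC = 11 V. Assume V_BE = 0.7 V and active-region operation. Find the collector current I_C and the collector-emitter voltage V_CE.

I_C ≈ 1.5 mA, V_CE ≈ 10 V

Base loop: V_CC = I_B·R_B + V_BE, so I_B = (11 − 0.7)/1000 kΩ = 0.0103 mA.
In the active region I_C = β·I_B = 150 × 0.0103 = 1.54 mA.
Collector loop: V_CE = V_CC − I_C·R_C = 11 − 1.54×0.56 = 10.1 V.
Since V_CE = 10.1 V > V_CE(sat) ≈ 0.2 V, the transistor is in the active region as assumed.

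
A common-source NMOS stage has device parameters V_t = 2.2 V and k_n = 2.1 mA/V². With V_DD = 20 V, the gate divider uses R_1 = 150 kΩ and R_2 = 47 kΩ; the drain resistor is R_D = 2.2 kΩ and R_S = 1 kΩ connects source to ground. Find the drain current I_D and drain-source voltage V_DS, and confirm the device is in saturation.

V_G = V_DD·R_2/(R_1+R_2) = 20×47/197 = 4.77 V.
Assume saturation: I_D = (k_n/2)(V_GS − V_t)² with V_GS = V_G − I_D·R_S = 4.77 − 1·I_D.
Substituting gives 1.05·I_D² − 6.4·I_D + 6.94 = 0, with roots I_D = 1.41 or 4.68 mA.
The root I_D = 4.68 mA gives V_GS = 0.088 V ≤ V_t, so take I_D = 1.41 mA.
Then V_GS = 3.36 V and V_DS = V_DD − I_D(R_D+R_S) = 20 − 1.41×3.2 = 15.5 V.
Saturation requires V_DS ≥ V_GS − V_t = 1.16 V; 15.5 ≥ 1.16 ✓.

I_D ≈ 1.4 mA, V_DS ≈ 15 V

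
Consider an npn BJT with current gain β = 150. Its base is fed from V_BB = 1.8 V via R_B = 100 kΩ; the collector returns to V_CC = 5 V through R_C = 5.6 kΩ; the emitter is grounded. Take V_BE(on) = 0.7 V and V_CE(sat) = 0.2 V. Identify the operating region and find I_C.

saturation; I_C ≈ 0.86 mA

Assume active: I_B = (1.8 − 0.7)/100 = 0.011 mA, giving I_C = β·I_B = 1.65 mA.
But then V_CE = 5 − 1.65×5.6 = -4.24 V < V_CE(sat) = 0.2 V — impossible in the active region.
So the transistor is saturated. With V_CE = 0.2 V, I_C = (V_CC − 0.2)/R_C = 4.8/5.6 = 0.857 mA.
Check: β·I_B = 1.65 mA > I_C = 0.857 mA, confirming saturation.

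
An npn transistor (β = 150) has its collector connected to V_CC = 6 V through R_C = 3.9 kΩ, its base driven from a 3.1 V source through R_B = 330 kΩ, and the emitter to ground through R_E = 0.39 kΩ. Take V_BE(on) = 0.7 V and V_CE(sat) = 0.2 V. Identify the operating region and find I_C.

active; I_C ≈ 0.93 mA

Assume active. Base-emitter loop: I_B = (V_BB − V_BE)/(R_B + (β+1)R_E) = (3.1 − 0.7)/(330 + 151×0.39) = 0.00617 mA.
I_C = β·I_B = 150×0.00617 = 0.926 mA.
V_CE = V_CC − I_C·R_C − I_E·R_E = 6 − 0.926×3.9 − 0.932×0.39 = 2.03 V > V_CE(sat), so the active-region assumption holds.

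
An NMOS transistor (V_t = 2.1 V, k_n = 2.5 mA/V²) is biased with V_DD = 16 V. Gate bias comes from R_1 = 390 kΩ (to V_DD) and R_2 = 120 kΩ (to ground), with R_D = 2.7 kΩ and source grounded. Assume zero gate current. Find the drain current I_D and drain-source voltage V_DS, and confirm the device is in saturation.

V_G = V_DD·R_2/(R_1+R_2) = 16×120/510 = 3.76 V. With the source grounded, V_GS = V_G = 3.76 V.
Assume saturation: I_D = (k_n/2)(V_GS − V_t)² = (2.5/2)×(3.76 − 2.1)² = 1.25×1.66² = 3.46 mA.
V_DS = V_DD − I_D·R_D = 16 − 3.46×2.7 = 6.65 V.
Saturation requires V_DS ≥ V_GS − V_t = 1.66 V; 6.65 ≥ 1.66 ✓.

I_D ≈ 3.5 mA, V_DS ≈ 6.6 V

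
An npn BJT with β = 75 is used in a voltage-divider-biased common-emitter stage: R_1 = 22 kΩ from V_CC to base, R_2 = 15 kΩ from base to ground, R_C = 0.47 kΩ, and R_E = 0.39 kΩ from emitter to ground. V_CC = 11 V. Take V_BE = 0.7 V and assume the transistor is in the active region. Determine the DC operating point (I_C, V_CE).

I_C ≈ 7.3 mA, V_CE ≈ 4.7 V

Thevenize the base divider: V_Th = V_CC·R_2/(R_1+R_2) = 11×15/37 = 4.46 V, R_Th = R_1‖R_2 = 8.92 kΩ.
Base-emitter loop: V_Th = I_B·R_Th + V_BE + (β+1)I_B·R_E, so I_B = (4.46 − 0.7) / (8.92 + 76×0.39) = 0.0975 mA.
I_C = β·I_B = 75×0.0975 = 7.31 mA, and I_E = (β+1)I_B = 7.41 mA.
V_CE = V_CC − I_C·R_C − I_E·R_E = 11 − 7.31×0.47 − 7.41×0.39 = 4.67 V.
V_CE = 4.67 V > 0.2 V confirms active-region operation.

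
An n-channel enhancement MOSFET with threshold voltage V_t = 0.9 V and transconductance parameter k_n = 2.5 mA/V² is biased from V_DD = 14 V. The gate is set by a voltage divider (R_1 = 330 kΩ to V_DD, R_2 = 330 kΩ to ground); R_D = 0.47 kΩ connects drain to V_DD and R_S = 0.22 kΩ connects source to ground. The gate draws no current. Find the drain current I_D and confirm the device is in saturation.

I_D ≈ 13 mA

V_G = V_DD·R_2/(R_1+R_2) = 14×330/660 = 7 V.
Assume saturation: I_D = (k_n/2)(V_GS − V_t)² with V_GS = V_G − I_D·R_S = 7 − 0.22·I_D.
Substituting gives 0.0605·I_D² − 4.36·I_D + 46.5 = 0, with roots I_D = 13 or 58.9 mA.
The root I_D = 58.9 mA gives V_GS = -5.97 V ≤ V_t, so take I_D = 13 mA.
Then V_GS = 4.13 V and V_DS = V_DD − I_D(R_D+R_S) = 14 − 13×0.69 = 5 V.
Saturation requires V_DS ≥ V_GS − V_t = 3.23 V; 5 ≥ 3.23 ✓.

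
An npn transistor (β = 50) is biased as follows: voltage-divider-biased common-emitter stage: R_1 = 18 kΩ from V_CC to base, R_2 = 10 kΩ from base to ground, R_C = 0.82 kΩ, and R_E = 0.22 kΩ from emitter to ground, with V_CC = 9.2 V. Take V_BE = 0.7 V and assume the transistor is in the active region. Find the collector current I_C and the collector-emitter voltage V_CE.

I_C ≈ 7.3 mA, V_CE ≈ 1.5 V

Thevenize the base divider: V_Th = V_CC·R_2/(R_1+R_2) = 9.2×10/28 = 3.29 V, R_Th = R_1‖R_2 = 6.43 kΩ.
Base-emitter loop: V_Th = I_B·R_Th + V_BE + (β+1)I_B·R_E, so I_B = (3.29 − 0.7) / (6.43 + 51×0.22) = 0.147 mA.
I_C = β·I_B = 50×0.147 = 7.33 mA, and I_E = (β+1)I_B = 7.47 mA.
V_CE = V_CC − I_C·R_C − I_E·R_E = 9.2 − 7.33×0.82 − 7.47×0.22 = 1.55 V.
V_CE = 1.55 V > 0.2 V confirms active-region operation.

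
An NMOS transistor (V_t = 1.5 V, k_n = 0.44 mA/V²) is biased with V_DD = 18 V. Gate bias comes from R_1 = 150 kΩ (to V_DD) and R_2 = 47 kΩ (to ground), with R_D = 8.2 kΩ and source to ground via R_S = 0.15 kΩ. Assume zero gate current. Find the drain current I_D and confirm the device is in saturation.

I_D ≈ 1.5 mA

V_G = V_DD·R_2/(R_1+R_2) = 18×47/197 = 4.29 V.
Assume saturation: I_D = (k_n/2)(V_GS − V_t)² with V_GS = V_G − I_D·R_S = 4.29 − 0.15·I_D.
Substituting gives 0.00495·I_D² − 1.18·I_D + 1.72 = 0, with roots I_D = 1.46 or 238 mA.
The root I_D = 238 mA gives V_GS = -31.4 V ≤ V_t, so take I_D = 1.46 mA.
Then V_GS = 4.08 V and V_DS = V_DD − I_D(R_D+R_S) = 18 − 1.46×8.35 = 5.81 V.
Saturation requires V_DS ≥ V_GS − V_t = 2.58 V; 5.81 ≥ 2.58 ✓.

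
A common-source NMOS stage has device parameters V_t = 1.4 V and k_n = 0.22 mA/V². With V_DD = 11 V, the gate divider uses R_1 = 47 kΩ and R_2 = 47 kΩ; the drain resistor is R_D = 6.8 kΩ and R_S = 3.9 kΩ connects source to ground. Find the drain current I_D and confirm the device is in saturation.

V_G = V_DD·R_2/(R_1+R_2) = 11×47/94 = 5.5 V.
Assume saturation: I_D = (k_n/2)(V_GS − V_t)² with V_GS = V_G − I_D·R_S = 5.5 − 3.9·I_D.
Substituting gives 1.67·I_D² − 4.52·I_D + 1.85 = 0, with roots I_D = 0.503 or 2.2 mA.
The root I_D = 2.2 mA gives V_GS = -3.07 V ≤ V_t, so take I_D = 0.503 mA.
Then V_GS = 3.54 V and V_DS = V_DD − I_D(R_D+R_S) = 11 − 0.503×10.7 = 5.62 V.
Saturation requires V_DS ≥ V_GS − V_t = 2.14 V; 5.62 ≥ 2.14 ✓.

I_D ≈ 0.5 mA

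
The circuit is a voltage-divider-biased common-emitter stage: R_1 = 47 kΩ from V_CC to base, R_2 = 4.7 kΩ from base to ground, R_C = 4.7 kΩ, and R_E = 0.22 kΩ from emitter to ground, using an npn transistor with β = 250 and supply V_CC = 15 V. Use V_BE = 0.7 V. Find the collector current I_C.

I_C ≈ 2.8 mA

Thevenize the base divider: V_Th = V_CC·R_2/(R_1+R_2) = 15×4.7/51.7 = 1.36 V, R_Th = R_1‖R_2 = 4.27 kΩ.
Base-emitter loop: V_Th = I_B·R_Th + V_BE + (β+1)I_B·R_E, so I_B = (1.36 − 0.7) / (4.27 + 251×0.22) = 0.0112 mA.
I_C = β·I_B = 250×0.0112 = 2.79 mA, and I_E = (β+1)I_B = 2.8 mA.
V_CE = V_CC − I_C·R_C − I_E·R_E = 15 − 2.79×4.7 − 2.8×0.22 = 1.28 V.
V_CE = 1.28 V > 0.2 V confirms active-region operation.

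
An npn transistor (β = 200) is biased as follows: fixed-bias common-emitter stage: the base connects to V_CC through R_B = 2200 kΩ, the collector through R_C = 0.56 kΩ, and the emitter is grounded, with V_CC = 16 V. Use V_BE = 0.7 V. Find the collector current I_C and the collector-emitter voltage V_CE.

Base loop: V_CC = I_B·R_B + V_BE, so I_B = (16 − 0.7)/2200 kΩ = 0.00695 mA.
In the active region I_C = β·I_B = 200 × 0.00695 = 1.39 mA.
Collector loop: V_CE = V_CC − I_C·R_C = 16 − 1.39×0.56 = 15.2 V.
Since V_CE = 15.2 V > V_CE(sat) ≈ 0.2 V, the transistor is in the active region as assumed.

I_C ≈ 1.4 mA, V_CE ≈ 15 V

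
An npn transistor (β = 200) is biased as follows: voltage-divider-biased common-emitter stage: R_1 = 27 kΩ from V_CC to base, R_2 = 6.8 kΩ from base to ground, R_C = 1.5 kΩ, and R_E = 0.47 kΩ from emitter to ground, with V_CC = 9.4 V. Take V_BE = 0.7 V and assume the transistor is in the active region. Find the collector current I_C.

I_C ≈ 2.4 mA

Thevenize the base divider: V_Th = V_CC·R_2/(R_1+R_2) = 9.4×6.8/33.8 = 1.89 V, R_Th = R_1‖R_2 = 5.43 kΩ.
Base-emitter loop: V_Th = I_B·R_Th + V_BE + (β+1)I_B·R_E, so I_B = (1.89 − 0.7) / (5.43 + 201×0.47) = 0.0119 mA.
I_C = β·I_B = 200×0.0119 = 2.38 mA, and I_E = (β+1)I_B = 2.4 mA.
V_CE = V_CC − I_C·R_C − I_E·R_E = 9.4 − 2.38×1.5 − 2.4×0.47 = 4.7 V.
V_CE = 4.7 V > 0.2 V confirms active-region operation.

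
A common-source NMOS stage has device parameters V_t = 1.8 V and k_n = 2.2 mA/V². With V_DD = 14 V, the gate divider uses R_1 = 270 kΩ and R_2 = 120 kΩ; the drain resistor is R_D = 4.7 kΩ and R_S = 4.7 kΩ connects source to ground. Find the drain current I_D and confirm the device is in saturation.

V_G = V_DD·R_2/(R_1+R_2) = 14×120/390 = 4.31 V.
Assume saturation: I_D = (k_n/2)(V_GS − V_t)² with V_GS = V_G − I_D·R_S = 4.31 − 4.7·I_D.
Substituting gives 24.3·I_D² − 26.9·I_D + 6.92 = 0, with roots I_D = 0.405 or 0.704 mA.
The root I_D = 0.704 mA gives V_GS = 1 V ≤ V_t, so take I_D = 0.405 mA.
Then V_GS = 2.41 V and V_DS = V_DD − I_D(R_D+R_S) = 14 − 0.405×9.4 = 10.2 V.
Saturation requires V_DS ≥ V_GS − V_t = 0.606 V; 10.2 ≥ 0.606 ✓.

I_D ≈ 0.4 mA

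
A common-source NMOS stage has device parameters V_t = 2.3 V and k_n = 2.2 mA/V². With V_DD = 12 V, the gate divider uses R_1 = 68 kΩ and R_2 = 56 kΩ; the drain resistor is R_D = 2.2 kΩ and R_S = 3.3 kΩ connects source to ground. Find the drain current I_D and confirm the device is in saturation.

V_G = V_DD·R_2/(R_1+R_2) = 12×56/124 = 5.42 V.
Assume saturation: I_D = (k_n/2)(V_GS − V_t)² with V_GS = V_G − I_D·R_S = 5.42 − 3.3·I_D.
Substituting gives 12·I_D² − 23.6·I_D + 10.7 = 0, with roots I_D = 0.703 or 1.27 mA.
The root I_D = 1.27 mA gives V_GS = 1.23 V ≤ V_t, so take I_D = 0.703 mA.
Then V_GS = 3.1 V and V_DS = V_DD − I_D(R_D+R_S) = 12 − 0.703×5.5 = 8.13 V.
Saturation requires V_DS ≥ V_GS − V_t = 0.799 V; 8.13 ≥ 0.799 ✓.

I_D ≈ 0.7 mA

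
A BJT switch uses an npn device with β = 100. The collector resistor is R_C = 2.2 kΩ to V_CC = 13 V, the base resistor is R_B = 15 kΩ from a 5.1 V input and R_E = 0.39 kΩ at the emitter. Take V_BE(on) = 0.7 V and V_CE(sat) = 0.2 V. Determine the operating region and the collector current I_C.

saturation; I_C ≈ 4.9 mA

Assume active: I_B = (5.1 − 0.7)/(15 + 101×0.39) = 0.0809 mA, I_C = β·I_B = 8.09 mA.
Then V_CE = 13 − 8.09×2.2 − 8.17×0.39 = -7.98 V < 0.2 V — the active assumption fails.
Re-solve with V_CE = 0.2 V. KCL at the emitter: V_E/R_E = (V_BB−0.7−V_E)/R_B + (V_CC−0.2−V_E)/R_C, giving V_E = 1.98 V.
I_C = (V_CC − 0.2 − V_E)/R_C = (12.8 − 1.98)/2.2 = 4.92 mA.
Check: I_B = (4.4 − 1.98)/15 = 0.161 mA, and β·I_B = 16.1 mA > I_C, confirming saturation.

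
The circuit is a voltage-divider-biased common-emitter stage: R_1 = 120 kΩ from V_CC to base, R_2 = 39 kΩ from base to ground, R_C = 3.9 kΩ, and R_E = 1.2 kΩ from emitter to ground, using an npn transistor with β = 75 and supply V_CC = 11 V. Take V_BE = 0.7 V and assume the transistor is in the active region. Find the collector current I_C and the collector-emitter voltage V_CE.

I_C ≈ 1.2 mA, V_CE ≈ 4.6 V

Thevenize the base divider: V_Th = V_CC·R_2/(R_1+R_2) = 11×39/159 = 2.7 V, R_Th = R_1‖R_2 = 29.4 kΩ.
Base-emitter loop: V_Th = I_B·R_Th + V_BE + (β+1)I_B·R_E, so I_B = (2.7 − 0.7) / (29.4 + 76×1.2) = 0.0166 mA.
I_C = β·I_B = 75×0.0166 = 1.24 mA, and I_E = (β+1)I_B = 1.26 mA.
V_CE = V_CC − I_C·R_C − I_E·R_E = 11 − 1.24×3.9 − 1.26×1.2 = 4.64 V.
V_CE = 4.64 V > 0.2 V confirms active-region operation.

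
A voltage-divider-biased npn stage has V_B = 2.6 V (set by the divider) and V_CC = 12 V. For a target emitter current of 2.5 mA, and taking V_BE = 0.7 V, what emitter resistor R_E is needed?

R_E ≈ 0.76 kΩ

V_E = V_B − V_BE = 2.6 − 0.7 = 1.9 V.
R_E = V_E / I_E = 1.9 / 2.5 = 0.76 kΩ.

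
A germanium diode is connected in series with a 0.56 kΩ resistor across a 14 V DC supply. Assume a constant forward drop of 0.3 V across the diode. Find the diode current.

I ≈ 24 mA

KVL around the loop: 14 = V_D + I·R = 0.3 + I × 0.56 kΩ.
So I = (14 − 0.3) / 0.56 kΩ = 13.7 / 0.56 = 24.5 mA.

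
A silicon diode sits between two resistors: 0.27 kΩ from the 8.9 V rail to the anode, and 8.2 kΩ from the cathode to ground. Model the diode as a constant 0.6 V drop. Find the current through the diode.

I ≈ 0.98 mA

The two resistors are in series with the diode, so KVL gives 8.9 = I·0.27 + 0.6 + I·8.2.
I = (8.9 − 0.6) / (0.27 + 8.2) kΩ = 8.3 / 8.47 = 0.98 mA.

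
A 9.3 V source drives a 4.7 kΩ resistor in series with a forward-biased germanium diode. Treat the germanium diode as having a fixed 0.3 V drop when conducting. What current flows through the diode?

I ≈ 1.9 mA

KVL around the loop: 9.3 = V_D + I·R = 0.3 + I × 4.7 kΩ.
So I = (9.3 − 0.3) / 4.7 kΩ = 9 / 4.7 = 1.91 mA.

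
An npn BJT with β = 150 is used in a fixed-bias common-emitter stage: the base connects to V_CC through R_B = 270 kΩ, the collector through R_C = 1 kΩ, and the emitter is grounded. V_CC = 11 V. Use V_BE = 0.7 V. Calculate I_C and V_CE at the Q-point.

I_C ≈ 5.7 mA, V_CE ≈ 5.3 V

Base loop: V_CC = I_B·R_B + V_BE, so I_B = (11 − 0.7)/270 kΩ = 0.0381 mA.
In the active region I_C = β·I_B = 150 × 0.0381 = 5.72 mA.
Collector loop: V_CE = V_CC − I_C·R_C = 11 − 5.72×1 = 5.28 V.
Since V_CE = 5.28 V > V_CE(sat) ≈ 0.2 V, the transistor is in the active region as assumed.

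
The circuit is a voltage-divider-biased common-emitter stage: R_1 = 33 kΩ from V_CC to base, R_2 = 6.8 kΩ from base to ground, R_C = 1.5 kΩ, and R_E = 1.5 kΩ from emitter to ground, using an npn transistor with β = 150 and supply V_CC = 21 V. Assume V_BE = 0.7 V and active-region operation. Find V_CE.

V_CE ≈ 15 V

Thevenize the base divider: V_Th = V_CC·R_2/(R_1+R_2) = 21×6.8/39.8 = 3.59 V, R_Th = R_1‖R_2 = 5.64 kΩ.
Base-emitter loop: V_Th = I_B·R_Th + V_BE + (β+1)I_B·R_E, so I_B = (3.59 − 0.7) / (5.64 + 151×1.5) = 0.0124 mA.
I_C = β·I_B = 150×0.0124 = 1.87 mA, and I_E = (β+1)I_B = 1.88 mA.
V_CE = V_CC − I_C·R_C − I_E·R_E = 21 − 1.87×1.5 − 1.88×1.5 = 15.4 V.
V_CE = 15.4 V > 0.2 V confirms active-region operation.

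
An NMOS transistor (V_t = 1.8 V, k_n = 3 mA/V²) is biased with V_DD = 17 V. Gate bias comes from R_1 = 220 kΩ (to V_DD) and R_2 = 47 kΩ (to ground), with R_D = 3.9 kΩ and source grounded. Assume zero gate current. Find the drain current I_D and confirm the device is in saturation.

V_G = V_DD·R_2/(R_1+R_2) = 17×47/267 = 2.99 V. With the source grounded, V_GS = V_G = 2.99 V.
Assume saturation: I_D = (k_n/2)(V_GS − V_t)² = (3/2)×(2.99 − 1.8)² = 1.5×1.19² = 2.13 mA.
V_DS = V_DD − I_D·R_D = 17 − 2.13×3.9 = 8.68 V.
Saturation requires V_DS ≥ V_GS − V_t = 1.19 V; 8.68 ≥ 1.19 ✓.

I_D ≈ 2.1 mA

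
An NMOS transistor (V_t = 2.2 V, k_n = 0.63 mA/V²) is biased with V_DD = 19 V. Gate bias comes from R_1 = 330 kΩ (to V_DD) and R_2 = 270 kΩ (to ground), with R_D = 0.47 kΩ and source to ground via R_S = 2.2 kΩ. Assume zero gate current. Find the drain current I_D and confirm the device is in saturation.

V_G = V_DD·R_2/(R_1+R_2) = 19×270/600 = 8.55 V.
Assume saturation: I_D = (k_n/2)(V_GS − V_t)² with V_GS = V_G − I_D·R_S = 8.55 − 2.2·I_D.
Substituting gives 1.52·I_D² − 9.8·I_D + 12.7 = 0, with roots I_D = 1.8 or 4.63 mA.
The root I_D = 4.63 mA gives V_GS = -1.63 V ≤ V_t, so take I_D = 1.8 mA.
Then V_GS = 4.59 V and V_DS = V_DD − I_D(R_D+R_S) = 19 − 1.8×2.67 = 14.2 V.
Saturation requires V_DS ≥ V_GS − V_t = 2.39 V; 14.2 ≥ 2.39 ✓.

I_D ≈ 1.8 mA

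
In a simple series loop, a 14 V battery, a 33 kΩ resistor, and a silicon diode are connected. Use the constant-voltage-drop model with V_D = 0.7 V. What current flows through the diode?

I ≈ 0.4 mA

KVL around the loop: 14 = V_D + I·R = 0.7 + I × 33 kΩ.
So I = (14 − 0.7) / 33 kΩ = 13.3 / 33 = 0.403 mA.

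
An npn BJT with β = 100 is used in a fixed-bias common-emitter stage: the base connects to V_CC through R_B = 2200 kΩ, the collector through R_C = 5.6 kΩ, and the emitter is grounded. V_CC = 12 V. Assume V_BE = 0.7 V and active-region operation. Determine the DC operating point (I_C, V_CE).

I_C ≈ 0.51 mA, V_CE ≈ 9.1 V

Base loop: V_CC = I_B·R_B + V_BE, so I_B = (12 − 0.7)/2200 kΩ = 0.00514 mA.
In the active region I_C = β·I_B = 100 × 0.00514 = 0.514 mA.
Collector loop: V_CE = V_CC − I_C·R_C = 12 − 0.514×5.6 = 9.12 V.
Since V_CE = 9.12 V > V_CE(sat) ≈ 0.2 V, the transistor is in the active region as assumed.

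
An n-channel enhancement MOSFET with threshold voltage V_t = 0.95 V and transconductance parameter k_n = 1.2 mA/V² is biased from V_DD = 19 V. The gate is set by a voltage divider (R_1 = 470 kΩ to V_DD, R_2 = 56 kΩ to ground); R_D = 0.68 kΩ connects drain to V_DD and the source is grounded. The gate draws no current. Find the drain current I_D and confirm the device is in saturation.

V_G = V_DD·R_2/(R_1+R_2) = 19×56/526 = 2.02 V. With the source grounded, V_GS = V_G = 2.02 V.
Assume saturation: I_D = (k_n/2)(V_GS − V_t)² = (1.2/2)×(2.02 − 0.95)² = 0.6×1.07² = 0.691 mA.
V_DS = V_DD − I_D·R_D = 19 − 0.691×0.68 = 18.5 V.
Saturation requires V_DS ≥ V_GS − V_t = 1.07 V; 18.5 ≥ 1.07 ✓.

I_D ≈ 0.69 mA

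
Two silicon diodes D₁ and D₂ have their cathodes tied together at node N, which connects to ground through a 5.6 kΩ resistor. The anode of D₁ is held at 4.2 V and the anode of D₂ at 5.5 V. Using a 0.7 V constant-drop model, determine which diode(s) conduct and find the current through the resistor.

Only D₂ conducts; I_R ≈ 0.86 mA

Assume both conduct. Then node N would need to be at both 4.2−0.7 = 3.5 V and 5.5−0.7 = 4.8 V, which is impossible.
Assume only D₂ conducts: V_N = 5.5 − 0.7 = 4.8 V, so I_R = 4.8/5.6 = 0.857 mA.
Check D₁: its anode-to-cathode voltage is 4.2 − 4.8 = -0.6 V < 0.7 V, so it is off. The assumption is consistent.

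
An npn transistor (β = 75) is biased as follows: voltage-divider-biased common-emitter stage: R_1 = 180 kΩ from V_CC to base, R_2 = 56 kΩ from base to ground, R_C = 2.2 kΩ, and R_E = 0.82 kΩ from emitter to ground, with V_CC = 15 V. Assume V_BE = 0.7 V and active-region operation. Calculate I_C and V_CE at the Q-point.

Thevenize the base divider: V_Th = V_CC·R_2/(R_1+R_2) = 15×56/236 = 3.56 V, R_Th = R_1‖R_2 = 42.7 kΩ.
Base-emitter loop: V_Th = I_B·R_Th + V_BE + (β+1)I_B·R_E, so I_B = (3.56 − 0.7) / (42.7 + 76×0.82) = 0.0272 mA.
I_C = β·I_B = 75×0.0272 = 2.04 mA, and I_E = (β+1)I_B = 2.07 mA.
V_CE = V_CC − I_C·R_C − I_E·R_E = 15 − 2.04×2.2 − 2.07×0.82 = 8.81 V.
V_CE = 8.81 V > 0.2 V confirms active-region operation.

I_C ≈ 2 mA, V_CE ≈ 8.8 V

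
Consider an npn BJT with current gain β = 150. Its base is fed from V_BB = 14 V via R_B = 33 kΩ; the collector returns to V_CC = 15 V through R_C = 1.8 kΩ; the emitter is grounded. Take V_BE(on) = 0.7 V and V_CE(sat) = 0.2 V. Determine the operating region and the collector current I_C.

saturation; I_C ≈ 8.2 mA

Assume active: I_B = (14 − 0.7)/33 = 0.403 mA, giving I_C = β·I_B = 60.5 mA.
But then V_CE = 15 − 60.5×1.8 = -93.8 V < V_CE(sat) = 0.2 V — impossible in the active region.
So the transistor is saturated. With V_CE = 0.2 V, I_C = (V_CC − 0.2)/R_C = 14.8/1.8 = 8.22 mA.
Check: β·I_B = 60.5 mA > I_C = 8.22 mA, confirming saturation.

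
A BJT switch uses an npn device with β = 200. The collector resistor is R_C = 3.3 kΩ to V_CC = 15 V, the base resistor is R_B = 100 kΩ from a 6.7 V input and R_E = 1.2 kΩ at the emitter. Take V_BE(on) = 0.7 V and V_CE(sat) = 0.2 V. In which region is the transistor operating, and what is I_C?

Assume active: I_B = (6.7 − 0.7)/(100 + 201×1.2) = 0.0176 mA, I_C = β·I_B = 3.52 mA.
Then V_CE = 15 − 3.52×3.3 − 3.53×1.2 = -0.848 V < 0.2 V — the active assumption fails.
Re-solve with V_CE = 0.2 V. KCL at the emitter: V_E/R_E = (V_BB−0.7−V_E)/R_B + (V_CC−0.2−V_E)/R_C, giving V_E = 3.96 V.
I_C = (V_CC − 0.2 − V_E)/R_C = (14.8 − 3.96)/3.3 = 3.28 mA.
Check: I_B = (6 − 3.96)/100 = 0.0204 mA, and β·I_B = 4.07 mA > I_C, confirming saturation.

saturation; I_C ≈ 3.3 mA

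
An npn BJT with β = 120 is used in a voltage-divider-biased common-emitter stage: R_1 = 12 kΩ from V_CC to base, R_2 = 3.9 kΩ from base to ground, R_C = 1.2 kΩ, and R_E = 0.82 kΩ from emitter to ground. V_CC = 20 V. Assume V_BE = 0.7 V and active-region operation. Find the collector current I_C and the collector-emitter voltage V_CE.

Thevenize the base divider: V_Th = V_CC·R_2/(R_1+R_2) = 20×3.9/15.9 = 4.91 V, R_Th = R_1‖R_2 = 2.94 kΩ.
Base-emitter loop: V_Th = I_B·R_Th + V_BE + (β+1)I_B·R_E, so I_B = (4.91 − 0.7) / (2.94 + 121×0.82) = 0.0412 mA.
I_C = β·I_B = 120×0.0412 = 4.94 mA, and I_E = (β+1)I_B = 4.98 mA.
V_CE = V_CC − I_C·R_C − I_E·R_E = 20 − 4.94×1.2 − 4.98×0.82 = 9.99 V.
V_CE = 9.99 V > 0.2 V confirms active-region operation.

I_C ≈ 4.9 mA, V_CE ≈ 10 V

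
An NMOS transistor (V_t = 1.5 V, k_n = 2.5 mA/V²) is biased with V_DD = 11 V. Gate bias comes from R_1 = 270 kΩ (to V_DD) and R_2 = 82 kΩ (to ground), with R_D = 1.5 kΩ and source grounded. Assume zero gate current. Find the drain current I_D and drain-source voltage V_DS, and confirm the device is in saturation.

I_D ≈ 1.4 mA, V_DS ≈ 8.9 V

V_G = V_DD·R_2/(R_1+R_2) = 11×82/352 = 2.56 V. With the source grounded, V_GS = V_G = 2.56 V.
Assume saturation: I_D = (k_n/2)(V_GS − V_t)² = (2.5/2)×(2.56 − 1.5)² = 1.25×1.06² = 1.41 mA.
V_DS = V_DD − I_D·R_D = 11 − 1.41×1.5 = 8.88 V.
Saturation requires V_DS ≥ V_GS − V_t = 1.06 V; 8.88 ≥ 1.06 ✓.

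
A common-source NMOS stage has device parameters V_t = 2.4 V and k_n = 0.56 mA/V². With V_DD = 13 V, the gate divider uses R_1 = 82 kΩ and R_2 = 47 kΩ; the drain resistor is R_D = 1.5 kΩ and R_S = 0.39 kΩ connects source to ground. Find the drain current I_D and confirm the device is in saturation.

I_D ≈ 1 mA

V_G = V_DD·R_2/(R_1+R_2) = 13×47/129 = 4.74 V.
Assume saturation: I_D = (k_n/2)(V_GS − V_t)² with V_GS = V_G − I_D·R_S = 4.74 − 0.39·I_D.
Substituting gives 0.0426·I_D² − 1.51·I_D + 1.53 = 0, with roots I_D = 1.04 or 34.4 mA.
The root I_D = 34.4 mA gives V_GS = -8.69 V ≤ V_t, so take I_D = 1.04 mA.
Then V_GS = 4.33 V and V_DS = V_DD − I_D(R_D+R_S) = 13 − 1.04×1.89 = 11 V.
Saturation requires V_DS ≥ V_GS − V_t = 1.93 V; 11 ≥ 1.93 ✓.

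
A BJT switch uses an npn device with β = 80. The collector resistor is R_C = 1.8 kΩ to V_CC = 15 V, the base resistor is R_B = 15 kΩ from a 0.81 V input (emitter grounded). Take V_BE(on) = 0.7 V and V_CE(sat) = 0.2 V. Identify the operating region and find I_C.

Assume active. Base-emitter loop: I_B = (V_BB − V_BE)/R_B = (0.81 − 0.7)/15 = 0.00733 mA.
I_C = β·I_B = 80×0.00733 = 0.587 mA.
V_CE = V_CC − I_C·R_C = 15 − 0.587×1.8 = 13.9 V > V_CE(sat), so the active-region assumption holds.

active; I_C ≈ 0.59 mA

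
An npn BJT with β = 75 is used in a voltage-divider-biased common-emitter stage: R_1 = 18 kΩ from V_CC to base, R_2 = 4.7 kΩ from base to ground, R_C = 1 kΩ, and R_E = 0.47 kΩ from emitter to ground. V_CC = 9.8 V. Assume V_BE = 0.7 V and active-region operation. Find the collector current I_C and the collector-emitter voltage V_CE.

Thevenize the base divider: V_Th = V_CC·R_2/(R_1+R_2) = 9.8×4.7/22.7 = 2.03 V, R_Th = R_1‖R_2 = 3.73 kΩ.
Base-emitter loop: V_Th = I_B·R_Th + V_BE + (β+1)I_B·R_E, so I_B = (2.03 − 0.7) / (3.73 + 76×0.47) = 0.0337 mA.
I_C = β·I_B = 75×0.0337 = 2.53 mA, and I_E = (β+1)I_B = 2.56 mA.
V_CE = V_CC − I_C·R_C − I_E·R_E = 9.8 − 2.53×1 − 2.56×0.47 = 6.07 V.
V_CE = 6.07 V > 0.2 V confirms active-region operation.

I_C ≈ 2.5 mA, V_CE ≈ 6.1 V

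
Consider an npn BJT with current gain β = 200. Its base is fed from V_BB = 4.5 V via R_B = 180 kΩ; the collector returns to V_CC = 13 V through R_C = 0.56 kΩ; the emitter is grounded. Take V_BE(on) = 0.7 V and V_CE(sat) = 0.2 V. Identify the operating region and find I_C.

active; I_C ≈ 4.2 mA

Assume active. Base-emitter loop: I_B = (V_BB − V_BE)/R_B = (4.5 − 0.7)/180 = 0.0211 mA.
I_C = β·I_B = 200×0.0211 = 4.22 mA.
V_CE = V_CC − I_C·R_C = 13 − 4.22×0.56 = 10.6 V > V_CE(sat), so the active-region assumption holds.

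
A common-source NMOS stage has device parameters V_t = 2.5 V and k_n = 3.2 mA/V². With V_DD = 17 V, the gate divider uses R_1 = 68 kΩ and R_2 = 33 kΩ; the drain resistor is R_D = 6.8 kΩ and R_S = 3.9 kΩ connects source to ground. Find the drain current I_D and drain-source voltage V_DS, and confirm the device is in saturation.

V_G = V_DD·R_2/(R_1+R_2) = 17×33/101 = 5.55 V.
Assume saturation: I_D = (k_n/2)(V_GS − V_t)² with V_GS = V_G − I_D·R_S = 5.55 − 3.9·I_D.
Substituting gives 24.3·I_D² − 39.1·I_D + 14.9 = 0, with roots I_D = 0.623 or 0.984 mA.
The root I_D = 0.984 mA gives V_GS = 1.72 V ≤ V_t, so take I_D = 0.623 mA.
Then V_GS = 3.12 V and V_DS = V_DD − I_D(R_D+R_S) = 17 − 0.623×10.7 = 10.3 V.
Saturation requires V_DS ≥ V_GS − V_t = 0.624 V; 10.3 ≥ 0.624 ✓.

I_D ≈ 0.62 mA, V_DS ≈ 10 V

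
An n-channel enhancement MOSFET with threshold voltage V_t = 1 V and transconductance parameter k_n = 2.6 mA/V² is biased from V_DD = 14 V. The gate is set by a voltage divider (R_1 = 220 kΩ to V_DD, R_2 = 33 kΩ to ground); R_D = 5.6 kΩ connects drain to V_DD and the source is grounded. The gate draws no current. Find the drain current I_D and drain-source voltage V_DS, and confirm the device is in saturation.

V_G = V_DD·R_2/(R_1+R_2) = 14×33/253 = 1.83 V. With the source grounded, V_GS = V_G = 1.83 V.
Assume saturation: I_D = (k_n/2)(V_GS − V_t)² = (2.6/2)×(1.83 − 1)² = 1.3×0.826² = 0.887 mA.
V_DS = V_DD − I_D·R_D = 14 − 0.887×5.6 = 9.03 V.
Saturation requires V_DS ≥ V_GS − V_t = 0.826 V; 9.03 ≥ 0.826 ✓.

I_D ≈ 0.89 mA, V_DS ≈ 9 V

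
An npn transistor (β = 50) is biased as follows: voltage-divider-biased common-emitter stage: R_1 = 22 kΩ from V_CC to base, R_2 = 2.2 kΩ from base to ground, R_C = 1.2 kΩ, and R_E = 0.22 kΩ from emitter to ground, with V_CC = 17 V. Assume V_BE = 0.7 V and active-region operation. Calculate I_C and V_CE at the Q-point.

I_C ≈ 3.2 mA, V_CE ≈ 12 V

Thevenize the base divider: V_Th = V_CC·R_2/(R_1+R_2) = 17×2.2/24.2 = 1.55 V, R_Th = R_1‖R_2 = 2 kΩ.
Base-emitter loop: V_Th = I_B·R_Th + V_BE + (β+1)I_B·R_E, so I_B = (1.55 − 0.7) / (2 + 51×0.22) = 0.064 mA.
I_C = β·I_B = 50×0.064 = 3.2 mA, and I_E = (β+1)I_B = 3.26 mA.
V_CE = V_CC − I_C·R_C − I_E·R_E = 17 − 3.2×1.2 − 3.26×0.22 = 12.4 V.
V_CE = 12.4 V > 0.2 V confirms active-region operation.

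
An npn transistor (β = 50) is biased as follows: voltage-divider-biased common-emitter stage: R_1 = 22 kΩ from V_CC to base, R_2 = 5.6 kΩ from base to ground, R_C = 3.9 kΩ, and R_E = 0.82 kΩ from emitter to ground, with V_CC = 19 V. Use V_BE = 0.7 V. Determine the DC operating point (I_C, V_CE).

I_C ≈ 3.4 mA, V_CE ≈ 2.9 V

Thevenize the base divider: V_Th = V_CC·R_2/(R_1+R_2) = 19×5.6/27.6 = 3.86 V, R_Th = R_1‖R_2 = 4.46 kΩ.
Base-emitter loop: V_Th = I_B·R_Th + V_BE + (β+1)I_B·R_E, so I_B = (3.86 − 0.7) / (4.46 + 51×0.82) = 0.0682 mA.
I_C = β·I_B = 50×0.0682 = 3.41 mA, and I_E = (β+1)I_B = 3.48 mA.
V_CE = V_CC − I_C·R_C − I_E·R_E = 19 − 3.41×3.9 − 3.48×0.82 = 2.86 V.
V_CE = 2.86 V > 0.2 V confirms active-region operation.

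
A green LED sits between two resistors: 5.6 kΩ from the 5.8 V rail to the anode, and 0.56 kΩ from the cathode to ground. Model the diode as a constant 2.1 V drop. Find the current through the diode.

I ≈ 0.6 mA

The two resistors are in series with the diode, so KVL gives 5.8 = I·5.6 + 2.1 + I·0.56.
I = (5.8 − 2.1) / (5.6 + 0.56) kΩ = 3.7 / 6.16 = 0.601 mA.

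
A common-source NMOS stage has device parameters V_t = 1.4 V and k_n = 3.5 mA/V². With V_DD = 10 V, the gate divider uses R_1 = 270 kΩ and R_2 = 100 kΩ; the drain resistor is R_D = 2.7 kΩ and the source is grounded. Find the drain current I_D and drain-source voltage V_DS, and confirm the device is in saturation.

I_D ≈ 3 mA, V_DS ≈ 2 V

V_G = V_DD·R_2/(R_1+R_2) = 10×100/370 = 2.7 V. With the source grounded, V_GS = V_G = 2.7 V.
Assume saturation: I_D = (k_n/2)(V_GS − V_t)² = (3.5/2)×(2.7 − 1.4)² = 1.75×1.3² = 2.97 mA.
V_DS = V_DD − I_D·R_D = 10 − 2.97×2.7 = 1.98 V.
Saturation requires V_DS ≥ V_GS − V_t = 1.3 V; 1.98 ≥ 1.3 ✓.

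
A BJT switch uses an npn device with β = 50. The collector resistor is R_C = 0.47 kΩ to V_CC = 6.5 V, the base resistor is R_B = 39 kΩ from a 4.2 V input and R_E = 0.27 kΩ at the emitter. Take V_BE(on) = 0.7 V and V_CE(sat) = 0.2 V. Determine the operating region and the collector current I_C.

Assume active. Base-emitter loop: I_B = (V_BB − V_BE)/(R_B + (β+1)R_E) = (4.2 − 0.7)/(39 + 51×0.27) = 0.0663 mA.
I_C = β·I_B = 50×0.0663 = 3.32 mA.
V_CE = V_CC − I_C·R_C − I_E·R_E = 6.5 − 3.32×0.47 − 3.38×0.27 = 4.03 V > V_CE(sat), so the active-region assumption holds.

active; I_C ≈ 3.3 mA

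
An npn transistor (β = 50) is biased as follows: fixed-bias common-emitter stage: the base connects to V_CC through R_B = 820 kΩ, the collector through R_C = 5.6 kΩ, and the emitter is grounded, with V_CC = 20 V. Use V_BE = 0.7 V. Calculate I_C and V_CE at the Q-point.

I_C ≈ 1.2 mA, V_CE ≈ 13 V

Base loop: V_CC = I_B·R_B + V_BE, so I_B = (20 − 0.7)/820 kΩ = 0.0235 mA.
In the active region I_C = β·I_B = 50 × 0.0235 = 1.18 mA.
Collector loop: V_CE = V_CC − I_C·R_C = 20 − 1.18×5.6 = 13.4 V.
Since V_CE = 13.4 V > V_CE(sat) ≈ 0.2 V, the transistor is in the active region as assumed.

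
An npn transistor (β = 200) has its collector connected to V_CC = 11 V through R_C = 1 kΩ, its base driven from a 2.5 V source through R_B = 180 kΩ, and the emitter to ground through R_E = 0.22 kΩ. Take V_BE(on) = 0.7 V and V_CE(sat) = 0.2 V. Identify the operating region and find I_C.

Assume active. Base-emitter loop: I_B = (V_BB − V_BE)/(R_B + (β+1)R_E) = (2.5 − 0.7)/(180 + 201×0.22) = 0.00803 mA.
I_C = β·I_B = 200×0.00803 = 1.61 mA.
V_CE = V_CC − I_C·R_C − I_E·R_E = 11 − 1.61×1 − 1.61×0.22 = 9.04 V > V_CE(sat), so the active-region assumption holds.

active; I_C ≈ 1.6 mA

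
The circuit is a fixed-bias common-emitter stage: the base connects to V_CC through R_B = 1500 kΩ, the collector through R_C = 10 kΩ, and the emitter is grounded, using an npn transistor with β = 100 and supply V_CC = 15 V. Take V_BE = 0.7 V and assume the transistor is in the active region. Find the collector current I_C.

I_C ≈ 0.95 mA

Base loop: V_CC = I_B·R_B + V_BE, so I_B = (15 − 0.7)/1500 kΩ = 0.00953 mA.
In the active region I_C = β·I_B = 100 × 0.00953 = 0.953 mA.
Collector loop: V_CE = V_CC − I_C·R_C = 15 − 0.953×10 = 5.47 V.
Since V_CE = 5.47 V > V_CE(sat) ≈ 0.2 V, the transistor is in the active region as assumed.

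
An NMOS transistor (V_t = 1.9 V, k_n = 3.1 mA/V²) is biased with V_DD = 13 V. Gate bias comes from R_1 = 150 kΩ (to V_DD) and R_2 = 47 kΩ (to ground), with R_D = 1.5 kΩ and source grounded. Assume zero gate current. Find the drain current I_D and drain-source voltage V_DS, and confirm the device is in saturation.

I_D ≈ 2.2 mA, V_DS ≈ 9.6 V

V_G = V_DD·R_2/(R_1+R_2) = 13×47/197 = 3.1 V. With the source grounded, V_GS = V_G = 3.1 V.
Assume saturation: I_D = (k_n/2)(V_GS − V_t)² = (3.1/2)×(3.1 − 1.9)² = 1.55×1.2² = 2.24 mA.
V_DS = V_DD − I_D·R_D = 13 − 2.24×1.5 = 9.64 V.
Saturation requires V_DS ≥ V_GS − V_t = 1.2 V; 9.64 ≥ 1.2 ✓.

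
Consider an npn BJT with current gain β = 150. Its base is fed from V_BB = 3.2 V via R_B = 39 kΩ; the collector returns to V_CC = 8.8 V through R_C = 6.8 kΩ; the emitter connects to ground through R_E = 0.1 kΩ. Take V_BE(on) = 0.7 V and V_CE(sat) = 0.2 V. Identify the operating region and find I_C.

Assume active: I_B = (3.2 − 0.7)/(39 + 151×0.1) = 0.0462 mA, I_C = β·I_B = 6.93 mA.
Then V_CE = 8.8 − 6.93×6.8 − 6.98×0.1 = -39 V < 0.2 V — the active assumption fails.
Re-solve with V_CE = 0.2 V. KCL at the emitter: V_E/R_E = (V_BB−0.7−V_E)/R_B + (V_CC−0.2−V_E)/R_C, giving V_E = 0.131 V.
I_C = (V_CC − 0.2 − V_E)/R_C = (8.6 − 0.131)/6.8 = 1.25 mA.
Check: I_B = (2.5 − 0.131)/39 = 0.0608 mA, and β·I_B = 9.11 mA > I_C, confirming saturation.

saturation; I_C ≈ 1.2 mA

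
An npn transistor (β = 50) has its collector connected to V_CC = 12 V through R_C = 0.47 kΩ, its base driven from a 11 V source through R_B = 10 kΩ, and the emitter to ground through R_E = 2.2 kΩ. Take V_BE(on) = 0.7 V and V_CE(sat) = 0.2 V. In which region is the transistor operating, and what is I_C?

active; I_C ≈ 4.2 mA

Assume active. Base-emitter loop: I_B = (V_BB − V_BE)/(R_B + (β+1)R_E) = (11 − 0.7)/(10 + 51×2.2) = 0.0843 mA.
I_C = β·I_B = 50×0.0843 = 4.21 mA.
V_CE = V_CC − I_C·R_C − I_E·R_E = 12 − 4.21×0.47 − 4.3×2.2 = 0.562 V > V_CE(sat), so the active-region assumption holds.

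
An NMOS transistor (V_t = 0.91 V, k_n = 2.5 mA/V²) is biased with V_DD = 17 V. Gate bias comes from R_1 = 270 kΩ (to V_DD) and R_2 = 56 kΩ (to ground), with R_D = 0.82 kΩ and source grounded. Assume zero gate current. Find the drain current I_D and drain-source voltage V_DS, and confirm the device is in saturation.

I_D ≈ 5.1 mA, V_DS ≈ 13 V

V_G = V_DD·R_2/(R_1+R_2) = 17×56/326 = 2.92 V. With the source grounded, V_GS = V_G = 2.92 V.
Assume saturation: I_D = (k_n/2)(V_GS − V_t)² = (2.5/2)×(2.92 − 0.91)² = 1.25×2.01² = 5.05 mA.
V_DS = V_DD − I_D·R_D = 17 − 5.05×0.82 = 12.9 V.
Saturation requires V_DS ≥ V_GS − V_t = 2.01 V; 12.9 ≥ 2.01 ✓.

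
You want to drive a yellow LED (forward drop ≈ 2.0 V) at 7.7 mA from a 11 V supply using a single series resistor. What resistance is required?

The resistor drops V_S − V_D = 11 − 2.0 = 9 V at 7.7 mA.
R = 9 V / 7.7 mA = 1.17 kΩ.

R ≈ 1.2 kΩ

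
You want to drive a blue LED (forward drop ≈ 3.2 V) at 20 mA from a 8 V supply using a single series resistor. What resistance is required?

The resistor drops V_S − V_D = 8 − 3.2 = 4.8 V at 20 mA.
R = 4.8 V / 20 mA = 0.24 kΩ.

R ≈ 0.24 kΩ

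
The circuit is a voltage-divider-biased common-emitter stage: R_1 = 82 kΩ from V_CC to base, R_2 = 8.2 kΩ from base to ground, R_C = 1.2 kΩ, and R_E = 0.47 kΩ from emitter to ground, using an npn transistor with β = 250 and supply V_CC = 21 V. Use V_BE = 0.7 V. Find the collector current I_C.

I_C ≈ 2.4 mA

Thevenize the base divider: V_Th = V_CC·R_2/(R_1+R_2) = 21×8.2/90.2 = 1.91 V, R_Th = R_1‖R_2 = 7.45 kΩ.
Base-emitter loop: V_Th = I_B·R_Th + V_BE + (β+1)I_B·R_E, so I_B = (1.91 − 0.7) / (7.45 + 251×0.47) = 0.00964 mA.
I_C = β·I_B = 250×0.00964 = 2.41 mA, and I_E = (β+1)I_B = 2.42 mA.
V_CE = V_CC − I_C·R_C − I_E·R_E = 21 − 2.41×1.2 − 2.42×0.47 = 17 V.
V_CE = 17 V > 0.2 V confirms active-region operation.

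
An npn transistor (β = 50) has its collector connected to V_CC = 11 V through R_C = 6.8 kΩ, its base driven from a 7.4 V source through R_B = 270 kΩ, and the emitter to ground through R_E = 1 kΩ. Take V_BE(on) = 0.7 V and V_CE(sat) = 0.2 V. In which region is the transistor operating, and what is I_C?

Assume active. Base-emitter loop: I_B = (V_BB − V_BE)/(R_B + (β+1)R_E) = (7.4 − 0.7)/(270 + 51×1) = 0.0209 mA.
I_C = β·I_B = 50×0.0209 = 1.04 mA.
V_CE = V_CC − I_C·R_C − I_E·R_E = 11 − 1.04×6.8 − 1.06×1 = 2.84 V > V_CE(sat), so the active-region assumption holds.

active; I_C ≈ 1 mA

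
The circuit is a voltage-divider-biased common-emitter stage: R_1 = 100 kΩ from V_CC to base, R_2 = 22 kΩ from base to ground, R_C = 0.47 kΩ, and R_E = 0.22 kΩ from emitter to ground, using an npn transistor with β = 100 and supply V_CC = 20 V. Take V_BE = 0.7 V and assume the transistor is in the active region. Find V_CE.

Thevenize the base divider: V_Th = V_CC·R_2/(R_1+R_2) = 20×22/122 = 3.61 V, R_Th = R_1‖R_2 = 18 kΩ.
Base-emitter loop: V_Th = I_B·R_Th + V_BE + (β+1)I_B·R_E, so I_B = (3.61 − 0.7) / (18 + 101×0.22) = 0.0722 mA.
I_C = β·I_B = 100×0.0722 = 7.22 mA, and I_E = (β+1)I_B = 7.29 mA.
V_CE = V_CC − I_C·R_C − I_E·R_E = 20 − 7.22×0.47 − 7.29×0.22 = 15 V.
V_CE = 15 V > 0.2 V confirms active-region operation.

V_CE ≈ 15 V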